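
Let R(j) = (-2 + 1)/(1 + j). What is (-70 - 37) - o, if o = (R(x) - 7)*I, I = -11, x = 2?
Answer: -563/3 ≈ -187.67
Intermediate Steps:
R(j) = -1/(1 + j)
o = 242/3 (o = (-1/(1 + 2) - 7)*(-11) = (-1/3 - 7)*(-11) = (-1*⅓ - 7)*(-11) = (-⅓ - 7)*(-11) = -22/3*(-11) = 242/3 ≈ 80.667)
(-70 - 37) - o = (-70 - 37) - 1*242/3 = -107 - 242/3 = -563/3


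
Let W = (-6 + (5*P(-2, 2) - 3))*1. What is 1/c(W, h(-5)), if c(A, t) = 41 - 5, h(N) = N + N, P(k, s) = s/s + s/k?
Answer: 1/36 ≈ 0.027778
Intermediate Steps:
P(k, s) = 1 + s/k
h(N) = 2*N
W = -9 (W = (-6 + (5*((-2 + 2)/(-2)) - 3))*1 = (-6 + (5*(-1/2*0) - 3))*1 = (-6 + (5*0 - 3))*1 = (-6 + (0 - 3))*1 = (-6 - 3)*1 = -9*1 = -9)
c(A, t) = 36
1/c(W, h(-5)) = 1/36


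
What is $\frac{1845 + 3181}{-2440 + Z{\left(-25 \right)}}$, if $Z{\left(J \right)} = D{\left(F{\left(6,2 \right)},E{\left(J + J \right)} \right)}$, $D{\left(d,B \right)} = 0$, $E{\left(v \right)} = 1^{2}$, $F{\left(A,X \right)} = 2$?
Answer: $- \frac{2513}{1220} \approx -2.0598$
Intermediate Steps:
$E{\left(v \right)} = 1$
$Z{\left(J \right)} = 0$
$\frac{1845 + 3181}{-2440 + Z{\left(-25 \right)}} = \frac{1845 + 3181}{-2440 + 0} = \frac{5026}{-2440} = 5026 \left(- \frac{1}{2440}\right) = - \frac{2513}{1220}$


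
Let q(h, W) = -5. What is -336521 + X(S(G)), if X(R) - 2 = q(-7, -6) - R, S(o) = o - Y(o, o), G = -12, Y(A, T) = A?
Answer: -336524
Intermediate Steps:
S(o) = 0 (S(o) = o - o = 0)
X(R) = -3 - R (X(R) = 2 + (-5 - R) = -3 - R)
-336521 + X(S(G)) = -336521 + (-3 - 1*0) = -336521 + (-3 + 0) = -336521 - 3 = -336524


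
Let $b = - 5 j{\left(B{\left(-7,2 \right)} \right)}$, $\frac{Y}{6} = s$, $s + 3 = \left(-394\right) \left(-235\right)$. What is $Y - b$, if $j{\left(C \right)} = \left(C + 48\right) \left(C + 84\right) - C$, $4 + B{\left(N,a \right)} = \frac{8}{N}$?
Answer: $\frac{28049838}{49} \approx 5.7245 \cdot 10^{5}$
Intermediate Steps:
$B{\left(N,a \right)} = -4 + \frac{8}{N}$
$j{\left(C \right)} = - C + \left(48 + C\right) \left(84 + C\right)$ ($j{\left(C \right)} = \left(48 + C\right) \left(84 + C\right) - C = - C + \left(48 + C\right) \left(84 + C\right)$)
$s = 92587$ ($s = -3 - -92590 = -3 + 92590 = 92587$)
$Y = 555522$ ($Y = 6 \cdot 92587 = 555522$)
$b = - \frac{829260}{49}$ ($b = - 5 \left(4032 + \left(-4 + \frac{8}{-7}\right)^{2} + 131 \left(-4 + \frac{8}{-7}\right)\right) = - 5 \left(4032 + \left(-4 + 8 \left(- \frac{1}{7}\right)\right)^{2} + 131 \left(-4 + 8 \left(- \frac{1}{7}\right)\right)\right) = - 5 \left(4032 + \left(-4 - \frac{8}{7}\right)^{2} + 131 \left(-4 - \frac{8}{7}\right)\right) = - 5 \left(4032 + \left(- \frac{36}{7}\right)^{2} + 131 \left(- \frac{36}{7}\right)\right) = - 5 \left(4032 + \frac{1296}{49} - \frac{4716}{7}\right) = \left(-5\right) \frac{165852}{49} = - \frac{829260}{49} \approx -16924.0$)
$Y - b = 555522 - - \frac{829260}{49} = 555522 + \frac{829260}{49} = \frac{28049838}{49}$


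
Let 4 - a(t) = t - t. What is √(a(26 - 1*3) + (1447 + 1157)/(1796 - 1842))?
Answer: 11*I*√230/23 ≈ 7.2532*I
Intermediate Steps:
a(t) = 4 (a(t) = 4 - (t - t) = 4 - 1*0 = 4 + 0 = 4)
√(a(26 - 1*3) + (1447 + 1157)/(1796 - 1842)) = √(4 + (1447 + 1157)/(1796 - 1842)) = √(4 + 2604/(-46)) = √(4 + 2604*(-1/46)) = √(4 - 1302/23) = √(-1210/23) = 11*I*√230/23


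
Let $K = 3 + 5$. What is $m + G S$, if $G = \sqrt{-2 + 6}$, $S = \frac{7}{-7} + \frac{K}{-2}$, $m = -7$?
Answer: $-17$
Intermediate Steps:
$K = 8$
$S = -5$ ($S = \frac{7}{-7} + \frac{8}{-2} = 7 \left(- \frac{1}{7}\right) + 8 \left(- \frac{1}{2}\right) = -1 - 4 = -5$)
$G = 2$ ($G = \sqrt{4} = 2$)
$m + G S = -7 + 2 \left(-5\right) = -7 - 10 = -17$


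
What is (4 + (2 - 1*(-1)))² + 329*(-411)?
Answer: -135170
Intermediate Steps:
(4 + (2 - 1*(-1)))² + 329*(-411) = (4 + (2 + 1))² - 135219 = (4 + 3)² - 135219 = 7² - 135219 = 49 - 135219 = -135170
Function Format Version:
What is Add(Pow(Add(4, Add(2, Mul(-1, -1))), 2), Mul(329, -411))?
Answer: -135170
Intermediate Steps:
Add(Pow(Add(4, Add(2, Mul(-1, -1))), 2), Mul(329, -411)) = Add(Pow(Add(4, Add(2, 1)), 2), -135219) = Add(Pow(Add(4, 3), 2), -135219) = Add(Pow(7, 2), -135219) = Add(49, -135219) = -135170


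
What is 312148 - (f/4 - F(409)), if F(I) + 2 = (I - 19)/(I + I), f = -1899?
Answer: 511448327/1636 ≈ 3.1262e+5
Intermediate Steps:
F(I) = -2 + (-19 + I)/(2*I) (F(I) = -2 + (I - 19)/(I + I) = -2 + (-19 + I)/((2*I)) = -2 + (-19 + I)*(1/(2*I)) = -2 + (-19 + I)/(2*I))
312148 - (f/4 - F(409)) = 312148 - (-1899/4 - (-19 - 3*409)/(2*409)) = 312148 - (-1899*¼ - (-19 - 1227)/(2*409)) = 312148 - (-1899/4 - (-1246)/(2*409)) = 312148 - (-1899/4 - 1*(-623/409)) = 312148 - (-1899/4 + 623/409) = 312148 - 1*(-774199/1636) = 312148 + 774199/1636 = 511448327/1636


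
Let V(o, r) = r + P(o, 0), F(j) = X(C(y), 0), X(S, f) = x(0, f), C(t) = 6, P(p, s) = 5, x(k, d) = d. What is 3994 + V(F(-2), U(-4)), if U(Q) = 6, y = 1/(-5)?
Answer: 4005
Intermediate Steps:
y = -⅕ ≈ -0.20000
X(S, f) = f
F(j) = 0
V(o, r) = 5 + r (V(o, r) = r + 5 = 5 + r)
3994 + V(F(-2), U(-4)) = 3994 + (5 + 6) = 3994 + 11 = 4005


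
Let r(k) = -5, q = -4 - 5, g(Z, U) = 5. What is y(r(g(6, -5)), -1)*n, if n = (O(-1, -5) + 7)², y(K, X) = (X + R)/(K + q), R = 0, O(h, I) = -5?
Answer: 2/7 ≈ 0.28571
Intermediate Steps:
q = -9
y(K, X) = X/(-9 + K) (y(K, X) = (X + 0)/(K - 9) = X/(-9 + K))
n = 4 (n = (-5 + 7)² = 2² = 4)
y(r(g(6, -5)), -1)*n = -1/(-9 - 5)*4 = -1/(-14)*4 = -1*(-1/14)*4 = (1/14)*4 = 2/7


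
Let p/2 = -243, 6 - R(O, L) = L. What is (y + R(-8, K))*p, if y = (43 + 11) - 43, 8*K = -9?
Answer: -35235/4 ≈ -8808.8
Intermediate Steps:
K = -9/8 (K = (1/8)*(-9) = -9/8 ≈ -1.1250)
R(O, L) = 6 - L
p = -486 (p = 2*(-243) = -486)
y = 11 (y = 54 - 43 = 11)
(y + R(-8, K))*p = (11 + (6 - 1*(-9/8)))*(-486) = (11 + (6 + 9/8))*(-486) = (11 + 57/8)*(-486) = (145/8)*(-486) = -35235/4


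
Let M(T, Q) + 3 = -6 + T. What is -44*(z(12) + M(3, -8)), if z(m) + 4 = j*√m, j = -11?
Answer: 440 + 968*√3 ≈ 2116.6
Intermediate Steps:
M(T, Q) = -9 + T (M(T, Q) = -3 + (-6 + T) = -9 + T)
z(m) = -4 - 11*√m
-44*(z(12) + M(3, -8)) = -44*((-4 - 22*√3) + (-9 + 3)) = -44*((-4 - 22*√3) - 6) = -44*(-10 - 22*√3) = 440 + 968*√3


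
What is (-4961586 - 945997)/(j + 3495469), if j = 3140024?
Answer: -5907583/6635493 ≈ -0.89030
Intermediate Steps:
(-4961586 - 945997)/(j + 3495469) = (-4961586 - 945997)/(3140024 + 3495469) = -5907583/6635493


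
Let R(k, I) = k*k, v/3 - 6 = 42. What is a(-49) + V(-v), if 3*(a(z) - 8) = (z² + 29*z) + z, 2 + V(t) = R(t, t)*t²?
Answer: 1289946037/3 ≈ 4.2998e+8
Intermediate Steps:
v = 144 (v = 18 + 3*42 = 18 + 126 = 144)
R(k, I) = k²
V(t) = -2 + t⁴ (V(t) = -2 + t²*t² = -2 + t⁴)
a(z) = 8 + 10*z + z²/3 (a(z) = 8 + ((z² + 29*z) + z)/3 = 8 + (z² + 30*z)/3 = 8 + (10*z + z²/3) = 8 + 10*z + z²/3)
a(-49) + V(-v) = (8 + 10*(-49) + (⅓)*(-49)²) + (-2 + (-1*144)⁴) = (8 - 490 + (⅓)*2401) + (-2 + (-144)⁴) = (8 - 490 + 2401/3) + (-2 + 429981696) = 955/3 + 429981694 = 1289946037/3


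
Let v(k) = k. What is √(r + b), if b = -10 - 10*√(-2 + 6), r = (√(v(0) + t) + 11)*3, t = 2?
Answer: √(3 + 3*√2) ≈ 2.6912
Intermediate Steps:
r = 33 + 3*√2 (r = (√(0 + 2) + 11)*3 = (√2 + 11)*3 = (11 + √2)*3 = 33 + 3*√2 ≈ 37.243)
b = -30 (b = -10 - 10*√4 = -10 - 10*2 = -10 - 20 = -30)
√(r + b) = √((33 + 3*√2) - 30) = √(3 + 3*√2)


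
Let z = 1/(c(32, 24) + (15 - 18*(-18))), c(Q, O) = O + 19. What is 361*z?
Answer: 361/382 ≈ 0.94503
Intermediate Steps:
c(Q, O) = 19 + O
z = 1/382 (z = 1/((19 + 24) + (15 - 18*(-18))) = 1/(43 + (15 + 324)) = 1/(43 + 339) = 1/382 ≈ 0.0026178)
361*z = 361*(1/382) = 361/382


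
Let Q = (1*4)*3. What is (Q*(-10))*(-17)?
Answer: 2040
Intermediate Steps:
Q = 12 (Q = 4*3 = 12)
(Q*(-10))*(-17) = (12*(-10))*(-17) = -120*(-17) = 2040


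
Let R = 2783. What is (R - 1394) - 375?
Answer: 1014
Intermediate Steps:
(R - 1394) - 375 = (2783 - 1394) - 375 = 1389 - 375 = 1014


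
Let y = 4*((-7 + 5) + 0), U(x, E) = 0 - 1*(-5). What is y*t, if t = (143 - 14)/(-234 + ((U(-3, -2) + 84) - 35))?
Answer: 86/15 ≈ 5.7333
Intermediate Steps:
U(x, E) = 5 (U(x, E) = 0 + 5 = 5)
y = -8 (y = 4*(-2 + 0) = 4*(-2) = -8)
t = -43/60 (t = (143 - 14)/(-234 + ((5 + 84) - 35)) = 129/(-234 + (89 - 35)) = 129/(-234 + 54) = 129/(-180) = 129*(-1/180) = -43/60 ≈ -0.71667)
y*t = -8*(-43/60) = 86/15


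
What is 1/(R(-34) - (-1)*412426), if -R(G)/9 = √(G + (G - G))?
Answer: 206213/85047604115 + 9*I*√34/170095208230 ≈ 2.4247e-6 + 3.0852e-10*I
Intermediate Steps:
R(G) = -9*√G (R(G) = -9*√(G + (G - G)) = -9*√(G + 0) = -9*√G)
1/(R(-34) - (-1)*412426) = 1/(-9*I*√34 - (-1)*412426) = 1/(-9*I*√34 - 1*(-412426)) = 1/(-9*I*√34 + 412426) = 1/(412426 - 9*I*√34)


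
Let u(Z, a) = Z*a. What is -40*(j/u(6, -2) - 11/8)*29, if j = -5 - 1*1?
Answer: 1015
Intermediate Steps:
j = -6 (j = -5 - 1 = -6)
-40*(j/u(6, -2) - 11/8)*29 = -40*(-6/(6*(-2)) - 11/8)*29 = -40*(-6/(-12) - 11*1/8)*29 = -40*(-6*(-1/12) - 11/8)*29 = -40*(1/2 - 11/8)*29 = -40*(-7/8)*29 = 35*29 = 1015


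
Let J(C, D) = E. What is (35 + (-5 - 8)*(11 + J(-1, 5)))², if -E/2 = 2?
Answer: 3136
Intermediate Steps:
E = -4 (E = -2*2 = -4)
J(C, D) = -4
(35 + (-5 - 8)*(11 + J(-1, 5)))² = (35 + (-5 - 8)*(11 - 4))² = (35 - 13*7)² = (35 - 91)² = (-56)² = 3136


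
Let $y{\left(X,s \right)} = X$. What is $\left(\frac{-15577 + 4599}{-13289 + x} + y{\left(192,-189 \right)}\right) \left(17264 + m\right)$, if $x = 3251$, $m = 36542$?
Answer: $\frac{52145385422}{5019} \approx 1.039 \cdot 10^{7}$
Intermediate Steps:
$\left(\frac{-15577 + 4599}{-13289 + x} + y{\left(192,-189 \right)}\right) \left(17264 + m\right) = \left(\frac{-15577 + 4599}{-13289 + 3251} + 192\right) \left(17264 + 36542\right) = \left(- \frac{10978}{-10038} + 192\right) 53806 = \left(\left(-10978\right) \left(- \frac{1}{10038}\right) + 192\right) 53806 = \left(\frac{5489}{5019} + 192\right) 53806 = \frac{969137}{5019} \cdot 53806 = \frac{52145385422}{5019}$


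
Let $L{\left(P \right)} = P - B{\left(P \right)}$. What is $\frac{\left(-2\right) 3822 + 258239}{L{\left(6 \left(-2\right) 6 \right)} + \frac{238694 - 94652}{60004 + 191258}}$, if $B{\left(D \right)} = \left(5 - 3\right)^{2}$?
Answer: $- \frac{2098833363}{631729} \approx -3322.4$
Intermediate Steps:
$B{\left(D \right)} = 4$ ($B{\left(D \right)} = 2^{2} = 4$)
$L{\left(P \right)} = -4 + P$ ($L{\left(P \right)} = P - 4 = -4 + P$)
$\frac{\left(-2\right) 3822 + 258239}{L{\left(6 \left(-2\right) 6 \right)} + \frac{238694 - 94652}{60004 + 191258}} = \frac{\left(-2\right) 3822 + 258239}{\left(-4 + 6 \left(-2\right) 6\right) + \frac{238694 - 94652}{60004 + 191258}} = \frac{-7644 + 258239}{\left(-4 - 72\right) + \frac{144042}{251262}} = \frac{250595}{\left(-4 - 72\right) + 144042 \cdot \frac{1}{251262}} = \frac{250595}{-76 + \frac{24007}{41877}} = \frac{250595}{- \frac{3158645}{41877}} = 250595 \left(- \frac{41877}{3158645}\right) = - \frac{2098833363}{631729}$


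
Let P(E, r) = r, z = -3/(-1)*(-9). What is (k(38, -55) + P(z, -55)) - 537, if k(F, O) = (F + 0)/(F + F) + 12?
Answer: -1159/2 ≈ -579.50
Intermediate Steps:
z = -27 (z = -3*(-1)*(-9) = 3*(-9) = -27)
k(F, O) = 25/2 (k(F, O) = F/((2*F)) + 12 = F*(1/(2*F)) + 12 = 1/2 + 12 = 25/2)
(k(38, -55) + P(z, -55)) - 537 = (25/2 - 55) - 537 = -85/2 - 537 = -1159/2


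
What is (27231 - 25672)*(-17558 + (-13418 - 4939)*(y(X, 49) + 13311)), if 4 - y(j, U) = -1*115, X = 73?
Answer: -384374674012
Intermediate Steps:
y(j, U) = 119 (y(j, U) = 4 - (-1)*115 = 4 - 1*(-115) = 4 + 115 = 119)
(27231 - 25672)*(-17558 + (-13418 - 4939)*(y(X, 49) + 13311)) = (27231 - 25672)*(-17558 + (-13418 - 4939)*(119 + 13311)) = 1559*(-17558 - 18357*13430) = 1559*(-17558 - 246534510) = 1559*(-246552068) = -384374674012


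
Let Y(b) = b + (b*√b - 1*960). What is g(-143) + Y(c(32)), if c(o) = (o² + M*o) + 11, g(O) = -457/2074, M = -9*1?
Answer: -442219/2074 + 2241*√83 ≈ 20203.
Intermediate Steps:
M = -9
g(O) = -457/2074 (g(O) = -457*1/2074 = -457/2074)
c(o) = 11 + o² - 9*o (c(o) = (o² - 9*o) + 11 = 11 + o² - 9*o)
Y(b) = -960 + b + b^(3/2) (Y(b) = b + (b^(3/2) - 960) = b + (-960 + b^(3/2)) = -960 + b + b^(3/2))
g(-143) + Y(c(32)) = -457/2074 + (-960 + (11 + 32² - 9*32) + (11 + 32² - 9*32)^(3/2)) = -457/2074 + (-960 + (11 + 1024 - 288) + (11 + 1024 - 288)^(3/2)) = -457/2074 + (-960 + 747 + 747^(3/2)) = -457/2074 + (-960 + 747 + 2241*√83) = -457/2074 + (-213 + 2241*√83) = -442219/2074 + 2241*√83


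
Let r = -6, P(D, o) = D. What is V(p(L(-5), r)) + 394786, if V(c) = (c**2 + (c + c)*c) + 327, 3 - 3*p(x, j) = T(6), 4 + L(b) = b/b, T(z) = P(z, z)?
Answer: 395116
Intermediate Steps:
T(z) = z
L(b) = -3 (L(b) = -4 + b/b = -4 + 1 = -3)
p(x, j) = -1 (p(x, j) = 1 - 1/3*6 = 1 - 2 = -1)
V(c) = 327 + 3*c**2 (V(c) = (c**2 + (2*c)*c) + 327 = (c**2 + 2*c**2) + 327 = 3*c**2 + 327 = 327 + 3*c**2)
V(p(L(-5), r)) + 394786 = (327 + 3*(-1)**2) + 394786 = (327 + 3*1) + 394786 = (327 + 3) + 394786 = 330 + 394786 = 395116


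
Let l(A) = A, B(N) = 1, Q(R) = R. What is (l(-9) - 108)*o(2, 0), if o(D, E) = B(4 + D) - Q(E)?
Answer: -117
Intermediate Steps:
o(D, E) = 1 - E
(l(-9) - 108)*o(2, 0) = (-9 - 108)*(1 - 1*0) = -117*(1 + 0) = -117*1 = -117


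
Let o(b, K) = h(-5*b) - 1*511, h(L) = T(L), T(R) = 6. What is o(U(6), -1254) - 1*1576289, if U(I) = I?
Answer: -1576794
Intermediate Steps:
h(L) = 6
o(b, K) = -505 (o(b, K) = 6 - 1*511 = 6 - 511 = -505)
o(U(6), -1254) - 1*1576289 = -505 - 1*1576289 = -505 - 1576289 = -1576794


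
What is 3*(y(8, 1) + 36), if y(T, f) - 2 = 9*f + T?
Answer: 165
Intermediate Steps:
y(T, f) = 2 + T + 9*f (y(T, f) = 2 + (9*f + T) = 2 + (T + 9*f) = 2 + T + 9*f)
3*(y(8, 1) + 36) = 3*((2 + 8 + 9*1) + 36) = 3*((2 + 8 + 9) + 36) = 3*(19 + 36) = 3*55 = 165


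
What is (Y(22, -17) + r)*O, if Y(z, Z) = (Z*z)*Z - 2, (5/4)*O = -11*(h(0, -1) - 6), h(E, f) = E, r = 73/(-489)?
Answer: 273504968/815 ≈ 3.3559e+5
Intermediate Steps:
r = -73/489 (r = 73*(-1/489) = -73/489 ≈ -0.14928)
O = 264/5 (O = 4*(-11*(0 - 6))/5 = 4*(-11*(-6))/5 = (⅘)*66 = 264/5 ≈ 52.800)
Y(z, Z) = -2 + z*Z² (Y(z, Z) = z*Z² - 2 = -2 + z*Z²)
(Y(22, -17) + r)*O = ((-2 + 22*(-17)²) - 73/489)*(264/5) = ((-2 + 22*289) - 73/489)*(264/5) = ((-2 + 6358) - 73/489)*(264/5) = (6356 - 73/489)*(264/5) = (3108011/489)*(264/5) = 273504968/815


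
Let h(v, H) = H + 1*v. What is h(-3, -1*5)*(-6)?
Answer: 48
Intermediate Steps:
h(v, H) = H + v
h(-3, -1*5)*(-6) = (-1*5 - 3)*(-6) = (-5 - 3)*(-6) = -8*(-6) = 48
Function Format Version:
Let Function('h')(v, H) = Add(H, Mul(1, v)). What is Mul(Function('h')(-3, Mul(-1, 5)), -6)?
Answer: 48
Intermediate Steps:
Function('h')(v, H) = Add(H, v)
Mul(Function('h')(-3, Mul(-1, 5)), -6) = Mul(Add(Mul(-1, 5), -3), -6) = Mul(Add(-5, -3), -6) = Mul(-8, -6) = 48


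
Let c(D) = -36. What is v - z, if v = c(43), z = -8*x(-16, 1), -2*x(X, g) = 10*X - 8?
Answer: 636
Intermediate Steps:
x(X, g) = 4 - 5*X (x(X, g) = -(10*X - 8)/2 = -(-8 + 10*X)/2 = 4 - 5*X)
z = -672 (z = -8*(4 - 5*(-16)) = -8*(4 + 80) = -8*84 = -672)
v = -36
v - z = -36 - 1*(-672) = -36 + 672 = 636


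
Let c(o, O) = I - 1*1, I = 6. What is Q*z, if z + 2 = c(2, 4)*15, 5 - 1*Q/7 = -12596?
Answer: 6439111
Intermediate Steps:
Q = 88207 (Q = 35 - 7*(-12596) = 35 + 88172 = 88207)
c(o, O) = 5 (c(o, O) = 6 - 1*1 = 6 - 1 = 5)
z = 73 (z = -2 + 5*15 = -2 + 75 = 73)
Q*z = 88207*73 = 6439111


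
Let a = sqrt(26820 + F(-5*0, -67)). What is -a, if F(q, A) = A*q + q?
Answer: -6*sqrt(745) ≈ -163.77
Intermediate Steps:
F(q, A) = q + A*q
a = 6*sqrt(745) (a = sqrt(26820 + (-5*0)*(1 - 67)) = sqrt(26820 + 0*(-66)) = sqrt(26820 + 0) = sqrt(26820) = 6*sqrt(745) ≈ 163.77)
-a = -6*sqrt(745)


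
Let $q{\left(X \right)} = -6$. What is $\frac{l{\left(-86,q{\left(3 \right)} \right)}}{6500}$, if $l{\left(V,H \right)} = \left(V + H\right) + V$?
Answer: $- \frac{89}{3250} \approx -0.027385$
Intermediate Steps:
$l{\left(V,H \right)} = H + 2 V$ ($l{\left(V,H \right)} = \left(H + V\right) + V = H + 2 V$)
$\frac{l{\left(-86,q{\left(3 \right)} \right)}}{6500} = \frac{-6 + 2 \left(-86\right)}{6500} = \left(-6 - 172\right) \frac{1}{6500} = \left(-178\right) \frac{1}{6500} = - \frac{89}{3250}$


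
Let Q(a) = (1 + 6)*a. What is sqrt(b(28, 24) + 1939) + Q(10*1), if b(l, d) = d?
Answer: 70 + sqrt(1963) ≈ 114.31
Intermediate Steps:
Q(a) = 7*a
sqrt(b(28, 24) + 1939) + Q(10*1) = sqrt(24 + 1939) + 7*(10*1) = sqrt(1963) + 7*10 = sqrt(1963) + 70 = 70 + sqrt(1963)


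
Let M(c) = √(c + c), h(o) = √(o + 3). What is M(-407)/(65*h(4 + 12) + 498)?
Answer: -65*I*√15466/167729 + 498*I*√814/167729 ≈ 0.036516*I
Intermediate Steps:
h(o) = √(3 + o)
M(c) = √2*√c (M(c) = √(2*c) = √2*√c)
M(-407)/(65*h(4 + 12) + 498) = (√2*√(-407))/(65*√(3 + (4 + 12)) + 498) = (√2*(I*√407))/(65*√(3 + 16) + 498) = (I*√814)/(65*√19 + 498) = (I*√814)/(498 + 65*√19) = I*√814/(498 + 65*√19)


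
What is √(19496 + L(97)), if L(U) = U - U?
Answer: 2*√4874 ≈ 139.63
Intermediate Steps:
L(U) = 0
√(19496 + L(97)) = √(19496 + 0) = √19496 = 2*√4874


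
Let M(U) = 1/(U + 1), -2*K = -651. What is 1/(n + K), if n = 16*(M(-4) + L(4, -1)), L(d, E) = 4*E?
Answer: 6/1537 ≈ 0.0039037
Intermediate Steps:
K = 651/2 (K = -½*(-651) = 651/2 ≈ 325.50)
M(U) = 1/(1 + U)
n = -208/3 (n = 16*(1/(1 - 4) + 4*(-1)) = 16*(1/(-3) - 4) = 16*(-⅓ - 4) = 16*(-13/3) = -208/3 ≈ -69.333)
1/(n + K) = 1/(-208/3 + 651/2) = 1/(1537/6) = 6/1537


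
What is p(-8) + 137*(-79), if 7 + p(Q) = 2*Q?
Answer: -10846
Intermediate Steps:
p(Q) = -7 + 2*Q
p(-8) + 137*(-79) = (-7 + 2*(-8)) + 137*(-79) = (-7 - 16) - 10823 = -23 - 10823 = -10846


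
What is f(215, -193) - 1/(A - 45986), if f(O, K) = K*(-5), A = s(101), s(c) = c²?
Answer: 34532526/35785 ≈ 965.00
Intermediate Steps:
A = 10201 (A = 101² = 10201)
f(O, K) = -5*K
f(215, -193) - 1/(A - 45986) = -5*(-193) - 1/(10201 - 45986) = 965 - 1/(-35785) = 965 - 1*(-1/35785) = 965 + 1/35785 = 34532526/35785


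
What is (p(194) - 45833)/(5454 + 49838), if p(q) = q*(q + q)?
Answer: 29439/55292 ≈ 0.53243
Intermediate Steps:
p(q) = 2*q² (p(q) = q*(2*q) = 2*q²)
(p(194) - 45833)/(5454 + 49838) = (2*194² - 45833)/(5454 + 49838) = (2*37636 - 45833)/55292 = (75272 - 45833)*(1/55292) = 29439*(1/55292) = 29439/55292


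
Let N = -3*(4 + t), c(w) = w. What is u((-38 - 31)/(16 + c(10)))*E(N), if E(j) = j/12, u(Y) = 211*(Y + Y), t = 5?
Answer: 131031/52 ≈ 2519.8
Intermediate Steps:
u(Y) = 422*Y (u(Y) = 211*(2*Y) = 422*Y)
N = -27 (N = -3*(4 + 5) = -3*9 = -27)
E(j) = j/12 (E(j) = j*(1/12) = j/12)
u((-38 - 31)/(16 + c(10)))*E(N) = (422*((-38 - 31)/(16 + 10)))*((1/12)*(-27)) = (422*(-69/26))*(-9/4) = -14559/13*(-9/4) = 131031/52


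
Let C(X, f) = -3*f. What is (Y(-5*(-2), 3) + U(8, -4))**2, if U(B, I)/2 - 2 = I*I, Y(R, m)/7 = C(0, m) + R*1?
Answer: 1849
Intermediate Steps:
Y(R, m) = -21*m + 7*R (Y(R, m) = 7*(-3*m + R*1) = 7*(-3*m + R) = 7*(R - 3*m) = -21*m + 7*R)
U(B, I) = 4 + 2*I**2 (U(B, I) = 4 + 2*(I*I) = 4 + 2*I**2)
(Y(-5*(-2), 3) + U(8, -4))**2 = ((-21*3 + 7*(-5*(-2))) + (4 + 2*(-4)**2))**2 = ((-63 + 7*10) + (4 + 2*16))**2 = ((-63 + 70) + (4 + 32))**2 = (7 + 36)**2 = 43**2 = 1849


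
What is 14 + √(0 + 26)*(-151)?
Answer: 14 - 151*√26 ≈ -755.95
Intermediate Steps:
14 + √(0 + 26)*(-151) = 14 + √26*(-151) = 14 - 151*√26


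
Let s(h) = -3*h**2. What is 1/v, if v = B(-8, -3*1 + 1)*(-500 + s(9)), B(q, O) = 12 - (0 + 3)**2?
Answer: -1/2229 ≈ -0.00044863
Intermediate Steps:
B(q, O) = 3 (B(q, O) = 12 - 1*3**2 = 12 - 1*9 = 12 - 9 = 3)
v = -2229 (v = 3*(-500 - 3*9**2) = 3*(-500 - 3*81) = 3*(-500 - 243) = 3*(-743) = -2229)
1/v = 1/(-2229) = -1/2229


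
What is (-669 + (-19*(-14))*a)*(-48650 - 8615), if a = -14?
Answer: 251565145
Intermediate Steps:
(-669 + (-19*(-14))*a)*(-48650 - 8615) = (-669 - 19*(-14)*(-14))*(-48650 - 8615) = (-669 + 266*(-14))*(-57265) = (-669 - 3724)*(-57265) = -4393*(-57265) = 251565145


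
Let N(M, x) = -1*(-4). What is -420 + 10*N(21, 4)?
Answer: -380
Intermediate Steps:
N(M, x) = 4
-420 + 10*N(21, 4) = -420 + 10*4 = -420 + 40 = -380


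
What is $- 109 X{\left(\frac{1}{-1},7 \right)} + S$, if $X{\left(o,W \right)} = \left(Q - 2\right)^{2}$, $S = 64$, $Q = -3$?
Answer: $-2661$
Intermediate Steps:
$X{\left(o,W \right)} = 25$ ($X{\left(o,W \right)} = \left(-3 - 2\right)^{2} = \left(-5\right)^{2} = 25$)
$- 109 X{\left(\frac{1}{-1},7 \right)} + S = \left(-109\right) 25 + 64 = -2725 + 64 = -2661$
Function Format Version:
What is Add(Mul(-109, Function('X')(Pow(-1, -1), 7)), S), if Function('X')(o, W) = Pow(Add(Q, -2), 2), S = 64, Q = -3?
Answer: -2661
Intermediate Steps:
Function('X')(o, W) = 25 (Function('X')(o, W) = Pow(Add(-3, -2), 2) = Pow(-5, 2) = 25)
Add(Mul(-109, Function('X')(Pow(-1, -1), 7)), S) = Add(Mul(-109, 25), 64) = Add(-2725, 64) = -2661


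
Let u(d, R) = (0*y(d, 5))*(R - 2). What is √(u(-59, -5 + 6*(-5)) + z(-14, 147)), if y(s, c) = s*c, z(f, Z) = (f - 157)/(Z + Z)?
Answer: I*√114/14 ≈ 0.76265*I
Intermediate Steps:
z(f, Z) = (-157 + f)/(2*Z) (z(f, Z) = (-157 + f)/((2*Z)) = (-157 + f)*(1/(2*Z)) = (-157 + f)/(2*Z))
y(s, c) = c*s
u(d, R) = 0 (u(d, R) = (0*(5*d))*(R - 2) = 0*(-2 + R) = 0)
√(u(-59, -5 + 6*(-5)) + z(-14, 147)) = √(0 + (½)*(-157 - 14)/147) = √(0 + (½)*(1/147)*(-171)) = √(0 - 57/98) = √(-57/98) = I*√114/14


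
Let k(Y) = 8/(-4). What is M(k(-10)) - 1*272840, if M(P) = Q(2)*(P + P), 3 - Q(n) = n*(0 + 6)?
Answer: -272804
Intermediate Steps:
Q(n) = 3 - 6*n (Q(n) = 3 - n*(0 + 6) = 3 - n*6 = 3 - 6*n)
k(Y) = -2 (k(Y) = 8*(-¼) = -2)
M(P) = -18*P (M(P) = (3 - 6*2)*(P + P) = (3 - 12)*(2*P) = -18*P)
M(k(-10)) - 1*272840 = -18*(-2) - 1*272840 = 36 - 272840 = -272804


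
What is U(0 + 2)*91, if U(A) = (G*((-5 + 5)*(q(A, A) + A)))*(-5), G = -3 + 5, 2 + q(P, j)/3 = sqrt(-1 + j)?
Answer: 0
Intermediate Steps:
q(P, j) = -6 + 3*sqrt(-1 + j)
G = 2
U(A) = 0 (U(A) = (2*((-5 + 5)*((-6 + 3*sqrt(-1 + A)) + A)))*(-5) = (2*(0*(-6 + A + 3*sqrt(-1 + A))))*(-5) = (2*0)*(-5) = 0*(-5) = 0)
U(0 + 2)*91 = 0*91 = 0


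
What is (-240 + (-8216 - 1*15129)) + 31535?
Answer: 7950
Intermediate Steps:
(-240 + (-8216 - 1*15129)) + 31535 = (-240 + (-8216 - 15129)) + 31535 = (-240 - 23345) + 31535 = -23585 + 31535 = 7950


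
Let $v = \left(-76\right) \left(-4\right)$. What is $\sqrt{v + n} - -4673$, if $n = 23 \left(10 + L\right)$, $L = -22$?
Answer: $4673 + 2 \sqrt{7} \approx 4678.3$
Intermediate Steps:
$n = -276$ ($n = 23 \left(10 - 22\right) = 23 \left(-12\right) = -276$)
$v = 304$
$\sqrt{v + n} - -4673 = \sqrt{304 - 276} - -4673 = \sqrt{28} + 4673 = 2 \sqrt{7} + 4673 = 4673 + 2 \sqrt{7}$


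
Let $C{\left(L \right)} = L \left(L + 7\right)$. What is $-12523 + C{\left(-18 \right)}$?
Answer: $-12325$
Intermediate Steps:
$C{\left(L \right)} = L \left(7 + L\right)$
$-12523 + C{\left(-18 \right)} = -12523 - 18 \left(7 - 18\right) = -12523 - -198 = -12523 + 198 = -12325$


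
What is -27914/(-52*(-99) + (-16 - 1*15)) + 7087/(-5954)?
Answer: -11909655/1792154 ≈ -6.6454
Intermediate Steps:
-27914/(-52*(-99) + (-16 - 1*15)) + 7087/(-5954) = -27914/(5148 + (-16 - 15)) + 7087*(-1/5954) = -27914/(5148 - 31) - 7087/5954 = -27914/5117 - 7087/5954 = -27914*1/5117 - 7087/5954 = -1642/301 - 7087/5954 = -11909655/1792154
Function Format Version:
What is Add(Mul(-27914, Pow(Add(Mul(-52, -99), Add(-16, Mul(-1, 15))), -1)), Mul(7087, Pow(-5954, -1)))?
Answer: Rational(-11909655, 1792154) ≈ -6.6454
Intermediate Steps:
Add(Mul(-27914, Pow(Add(Mul(-52, -99), Add(-16, Mul(-1, 15))), -1)), Mul(7087, Pow(-5954, -1))) = Add(Mul(-27914, Pow(Add(5148, Add(-16, -15)), -1)), Mul(7087, Rational(-1, 5954))) = Add(Mul(-27914, Pow(Add(5148, -31), -1)), Rational(-7087, 5954)) = Add(Mul(-27914, Pow(5117, -1)), Rational(-7087, 5954)) = Add(Mul(-27914, Rational(1, 5117)), Rational(-7087, 5954)) = Add(Rational(-1642, 301), Rational(-7087, 5954)) = Rational(-11909655, 1792154)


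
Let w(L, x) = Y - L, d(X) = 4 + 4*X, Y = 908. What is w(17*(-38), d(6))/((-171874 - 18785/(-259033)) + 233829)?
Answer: 201268641/8024204150 ≈ 0.025083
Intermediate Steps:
w(L, x) = 908 - L
w(17*(-38), d(6))/((-171874 - 18785/(-259033)) + 233829) = (908 - 17*(-38))/((-171874 - 18785/(-259033)) + 233829) = (908 - 1*(-646))/((-171874 - 18785*(-1/259033)) + 233829) = (908 + 646)/((-171874 + 18785/259033) + 233829) = 1554/(-44521019057/259033 + 233829) = 1554/(16048408300/259033) = 1554*(259033/16048408300) = 201268641/8024204150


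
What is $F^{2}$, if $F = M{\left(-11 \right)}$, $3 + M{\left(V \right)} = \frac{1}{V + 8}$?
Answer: $\frac{100}{9} \approx 11.111$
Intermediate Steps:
$M{\left(V \right)} = -3 + \frac{1}{8 + V}$ ($M{\left(V \right)} = -3 + \frac{1}{V + 8} = -3 + \frac{1}{8 + V}$)
$F = - \frac{10}{3}$ ($F = \frac{-23 - -33}{8 - 11} = \frac{-23 + 33}{-3} = \left(- \frac{1}{3}\right) 10 = - \frac{10}{3} \approx -3.3333$)
$F^{2} = \left(- \frac{10}{3}\right)^{2} = \frac{100}{9}$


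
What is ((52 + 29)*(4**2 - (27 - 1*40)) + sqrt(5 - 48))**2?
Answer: (2349 + I*sqrt(43))**2 ≈ 5.5178e+6 + 3.081e+4*I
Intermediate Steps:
((52 + 29)*(4**2 - (27 - 1*40)) + sqrt(5 - 48))**2 = (81*(16 - (27 - 40)) + sqrt(-43))**2 = (81*(16 - 1*(-13)) + I*sqrt(43))**2 = (81*(16 + 13) + I*sqrt(43))**2 = (81*29 + I*sqrt(43))**2 = (2349 + I*sqrt(43))**2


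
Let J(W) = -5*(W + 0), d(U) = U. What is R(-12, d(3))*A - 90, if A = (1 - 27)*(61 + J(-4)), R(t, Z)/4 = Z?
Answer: -25362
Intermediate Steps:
J(W) = -5*W
R(t, Z) = 4*Z
A = -2106 (A = (1 - 27)*(61 - 5*(-4)) = -26*(61 + 20) = -26*81 = -2106)
R(-12, d(3))*A - 90 = (4*3)*(-2106) - 90 = 12*(-2106) - 90 = -25272 - 90 = -25362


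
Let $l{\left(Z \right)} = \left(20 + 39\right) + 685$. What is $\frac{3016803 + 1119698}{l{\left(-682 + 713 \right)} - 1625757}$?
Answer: $- \frac{4136501}{1625013} \approx -2.5455$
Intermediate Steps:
$l{\left(Z \right)} = 744$ ($l{\left(Z \right)} = 59 + 685 = 744$)
$\frac{3016803 + 1119698}{l{\left(-682 + 713 \right)} - 1625757} = \frac{3016803 + 1119698}{744 - 1625757} = \frac{4136501}{-1625013} = 4136501 \left(- \frac{1}{1625013}\right) = - \frac{4136501}{1625013}$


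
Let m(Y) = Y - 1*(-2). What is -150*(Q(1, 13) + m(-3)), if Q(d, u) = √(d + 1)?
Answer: 150 - 150*√2 ≈ -62.132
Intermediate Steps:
m(Y) = 2 + Y (m(Y) = Y + 2 = 2 + Y)
Q(d, u) = √(1 + d)
-150*(Q(1, 13) + m(-3)) = -150*(√(1 + 1) + (2 - 3)) = -150*(√2 - 1) = -150*(-1 + √2) = 150 - 150*√2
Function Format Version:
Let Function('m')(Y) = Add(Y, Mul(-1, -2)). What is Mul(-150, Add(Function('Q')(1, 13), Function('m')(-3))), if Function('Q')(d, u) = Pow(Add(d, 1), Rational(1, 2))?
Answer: Add(150, Mul(-150, Pow(2, Rational(1, 2)))) ≈ -62.132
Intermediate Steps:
Function('m')(Y) = Add(2, Y) (Function('m')(Y) = Add(Y, 2) = Add(2, Y))
Function('Q')(d, u) = Pow(Add(1, d), Rational(1, 2))
Mul(-150, Add(Function('Q')(1, 13), Function('m')(-3))) = Mul(-150, Add(Pow(Add(1, 1), Rational(1, 2)), Add(2, -3))) = Mul(-150, Add(Pow(2, Rational(1, 2)), -1)) = Mul(-150, Add(-1, Pow(2, Rational(1, 2)))) = Add(150, Mul(-150, Pow(2, Rational(1, 2))))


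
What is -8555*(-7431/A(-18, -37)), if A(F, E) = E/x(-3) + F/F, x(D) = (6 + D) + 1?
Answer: -84762940/11 ≈ -7.7057e+6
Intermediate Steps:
x(D) = 7 + D
A(F, E) = 1 + E/4 (A(F, E) = E/(7 - 3) + F/F = E/4 + 1 = 1 + E/4)
-8555*(-7431/A(-18, -37)) = -8555*(-7431/(1 + (1/4)*(-37))) = -8555*(-7431/(1 - 37/4)) = -8555/((-33/4*(-1/7431))) = -8555/11/9908 = -8555*9908/11 = -84762940/11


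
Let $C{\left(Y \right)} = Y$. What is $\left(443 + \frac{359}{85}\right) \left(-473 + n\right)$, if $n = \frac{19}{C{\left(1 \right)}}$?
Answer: $- \frac{17258356}{85} \approx -2.0304 \cdot 10^{5}$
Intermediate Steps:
$n = 19$ ($n = \frac{19}{1} = 19 \cdot 1 = 19$)
$\left(443 + \frac{359}{85}\right) \left(-473 + n\right) = \left(443 + \frac{359}{85}\right) \left(-473 + 19\right) = \left(443 + 359 \cdot \frac{1}{85}\right) \left(-454\right) = \left(443 + \frac{359}{85}\right) \left(-454\right) = \frac{38014}{85} \left(-454\right) = - \frac{17258356}{85}$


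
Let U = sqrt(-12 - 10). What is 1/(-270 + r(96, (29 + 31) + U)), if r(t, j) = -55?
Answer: -1/325 ≈ -0.0030769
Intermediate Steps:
U = I*sqrt(22) (U = sqrt(-22) = I*sqrt(22) ≈ 4.6904*I)
1/(-270 + r(96, (29 + 31) + U)) = 1/(-270 - 55) = 1/(-325) = -1/325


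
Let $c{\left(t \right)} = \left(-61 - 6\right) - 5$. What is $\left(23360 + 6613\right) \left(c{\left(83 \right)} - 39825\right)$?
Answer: $-1195832781$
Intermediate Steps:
$c{\left(t \right)} = -72$ ($c{\left(t \right)} = -67 - 5 = -72$)
$\left(23360 + 6613\right) \left(c{\left(83 \right)} - 39825\right) = \left(23360 + 6613\right) \left(-72 - 39825\right) = 29973 \left(-39897\right) = -1195832781$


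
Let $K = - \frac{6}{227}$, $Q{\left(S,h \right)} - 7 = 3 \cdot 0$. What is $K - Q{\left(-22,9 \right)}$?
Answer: $- \frac{1595}{227} \approx -7.0264$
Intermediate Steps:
$Q{\left(S,h \right)} = 7$ ($Q{\left(S,h \right)} = 7 + 3 \cdot 0 = 7 + 0 = 7$)
$K = - \frac{6}{227}$ ($K = \left(-6\right) \frac{1}{227} = - \frac{6}{227} \approx -0.026432$)
$K - Q{\left(-22,9 \right)} = - \frac{6}{227} - 7 = - \frac{1595}{227}$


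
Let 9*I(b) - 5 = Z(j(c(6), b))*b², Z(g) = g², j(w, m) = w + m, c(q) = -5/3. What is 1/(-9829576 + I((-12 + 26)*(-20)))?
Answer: 81/55183364389 ≈ 1.4678e-9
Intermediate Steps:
c(q) = -5/3 (c(q) = -5*⅓ = -5/3)
j(w, m) = m + w
I(b) = 5/9 + b²*(-5/3 + b)²/9 (I(b) = 5/9 + ((b - 5/3)²*b²)/9 = 5/9 + ((-5/3 + b)²*b²)/9 = 5/9 + (b²*(-5/3 + b)²)/9 = 5/9 + b²*(-5/3 + b)²/9)
1/(-9829576 + I((-12 + 26)*(-20))) = 1/(-9829576 + (5/9 + ((-12 + 26)*(-20))²*(-5 + 3*((-12 + 26)*(-20)))²/81)) = 1/(-9829576 + (5/9 + (14*(-20))²*(-5 + 3*(14*(-20)))²/81)) = 1/(-9829576 + (5/9 + (1/81)*(-280)²*(-5 + 3*(-280))²)) = 1/(-9829576 + (5/9 + (1/81)*78400*(-5 - 840)²)) = 1/(-9829576 + (5/9 + (1/81)*78400*(-845)²)) = 1/(-9829576 + (5/9 + (1/81)*78400*714025)) = 1/(-9829576 + (5/9 + 55979560000/81)) = 1/(-9829576 + 55979560045/81) = 1/(55183364389/81) = 81/55183364389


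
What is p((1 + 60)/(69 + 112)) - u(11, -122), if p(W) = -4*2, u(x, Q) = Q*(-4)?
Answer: -496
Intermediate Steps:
u(x, Q) = -4*Q
p(W) = -8
p((1 + 60)/(69 + 112)) - u(11, -122) = -8 - (-4)*(-122) = -8 - 1*488 = -8 - 488 = -496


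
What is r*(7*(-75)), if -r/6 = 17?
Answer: 53550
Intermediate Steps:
r = -102 (r = -6*17 = -102)
r*(7*(-75)) = -714*(-75) = -102*(-525) = 53550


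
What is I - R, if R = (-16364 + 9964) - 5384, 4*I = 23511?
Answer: 70647/4 ≈ 17662.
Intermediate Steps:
I = 23511/4 (I = (¼)*23511 = 23511/4 ≈ 5877.8)
R = -11784 (R = -6400 - 5384 = -11784)
I - R = 23511/4 - 1*(-11784) = 23511/4 + 11784 = 70647/4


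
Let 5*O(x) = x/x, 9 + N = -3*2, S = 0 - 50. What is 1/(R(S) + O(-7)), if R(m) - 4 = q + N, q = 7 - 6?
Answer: -5/49 ≈ -0.10204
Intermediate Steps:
S = -50
N = -15 (N = -9 - 3*2 = -9 - 6 = -15)
O(x) = ⅕ (O(x) = (x/x)/5 = (⅕)*1 = ⅕)
q = 1
R(m) = -10 (R(m) = 4 + (1 - 15) = 4 - 14 = -10)
1/(R(S) + O(-7)) = 1/(-10 + ⅕) = 1/(-49/5) = -5/49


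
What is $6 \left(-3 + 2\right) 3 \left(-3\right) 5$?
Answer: $270$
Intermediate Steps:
$6 \left(-3 + 2\right) 3 \left(-3\right) 5 = 6 \left(-1\right) 3 \left(-3\right) 5 = \left(-6\right) 3 \left(-3\right) 5 = \left(-18\right) \left(-3\right) 5 = 54 \cdot 5 = 270$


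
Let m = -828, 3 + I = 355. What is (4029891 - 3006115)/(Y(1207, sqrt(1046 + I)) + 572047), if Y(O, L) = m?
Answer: 1023776/571219 ≈ 1.7923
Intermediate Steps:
I = 352 (I = -3 + 355 = 352)
Y(O, L) = -828
(4029891 - 3006115)/(Y(1207, sqrt(1046 + I)) + 572047) = (4029891 - 3006115)/(-828 + 572047) = 1023776/571219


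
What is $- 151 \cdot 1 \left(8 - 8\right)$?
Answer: $0$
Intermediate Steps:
$- 151 \cdot 1 \left(8 - 8\right) = - 151 \cdot 1 \cdot 0 = \left(-151\right) 0 = 0$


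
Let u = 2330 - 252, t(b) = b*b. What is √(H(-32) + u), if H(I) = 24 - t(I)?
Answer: 7*√22 ≈ 32.833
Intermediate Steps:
t(b) = b²
H(I) = 24 - I²
u = 2078
√(H(-32) + u) = √((24 - 1*(-32)²) + 2078) = √((24 - 1*1024) + 2078) = √((24 - 1024) + 2078) = √(-1000 + 2078) = √1078 = 7*√22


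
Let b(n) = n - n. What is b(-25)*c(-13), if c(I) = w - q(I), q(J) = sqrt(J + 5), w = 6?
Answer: 0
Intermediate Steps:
b(n) = 0
q(J) = sqrt(5 + J)
c(I) = 6 - sqrt(5 + I)
b(-25)*c(-13) = 0*(6 - sqrt(5 - 13)) = 0*(6 - sqrt(-8)) = 0*(6 - 2*I*sqrt(2)) = 0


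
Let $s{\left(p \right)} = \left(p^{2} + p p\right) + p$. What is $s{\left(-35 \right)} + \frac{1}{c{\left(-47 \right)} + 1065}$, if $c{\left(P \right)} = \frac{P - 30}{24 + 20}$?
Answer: $\frac{10270999}{4253} \approx 2415.0$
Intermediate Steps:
$c{\left(P \right)} = - \frac{15}{22} + \frac{P}{44}$ ($c{\left(P \right)} = \frac{-30 + P}{44} = \left(-30 + P\right) \frac{1}{44} = - \frac{15}{22} + \frac{P}{44}$)
$s{\left(p \right)} = p + 2 p^{2}$ ($s{\left(p \right)} = \left(p^{2} + p^{2}\right) + p = 2 p^{2} + p = p + 2 p^{2}$)
$s{\left(-35 \right)} + \frac{1}{c{\left(-47 \right)} + 1065} = - 35 \left(1 + 2 \left(-35\right)\right) + \frac{1}{\left(- \frac{15}{22} + \frac{1}{44} \left(-47\right)\right) + 1065} = - 35 \left(1 - 70\right) + \frac{1}{\left(- \frac{15}{22} - \frac{47}{44}\right) + 1065} = \left(-35\right) \left(-69\right) + \frac{1}{- \frac{7}{4} + 1065} = 2415 + \frac{1}{\frac{4253}{4}} = 2415 + \frac{4}{4253} = \frac{10270999}{4253}$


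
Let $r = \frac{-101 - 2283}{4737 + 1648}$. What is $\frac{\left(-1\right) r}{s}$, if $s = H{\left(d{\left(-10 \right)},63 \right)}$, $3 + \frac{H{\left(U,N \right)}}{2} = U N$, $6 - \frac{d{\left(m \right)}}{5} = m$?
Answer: $\frac{1192}{32161245} \approx 3.7063 \cdot 10^{-5}$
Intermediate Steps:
$d{\left(m \right)} = 30 - 5 m$
$H{\left(U,N \right)} = -6 + 2 N U$ ($H{\left(U,N \right)} = -6 + 2 U N = -6 + 2 N U$)
$r = - \frac{2384}{6385} \approx -0.37337$
$s = 10074$ ($s = -6 + 2 \cdot 63 \left(30 - -50\right) = -6 + 2 \cdot 63 \left(30 + 50\right) = -6 + 2 \cdot 63 \cdot 80 = -6 + 10080 = 10074$)
$\frac{\left(-1\right) r}{s} = \frac{\left(-1\right) \left(- \frac{2384}{6385}\right)}{10074} = \frac{2384}{6385} \cdot \frac{1}{10074} = \frac{1192}{32161245}$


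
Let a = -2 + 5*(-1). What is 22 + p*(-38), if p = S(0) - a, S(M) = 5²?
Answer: -1194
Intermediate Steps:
a = -7 (a = -2 - 5 = -7)
S(M) = 25
p = 32 (p = 25 - 1*(-7) = 25 + 7 = 32)
22 + p*(-38) = 22 + 32*(-38) = 22 - 1216 = -1194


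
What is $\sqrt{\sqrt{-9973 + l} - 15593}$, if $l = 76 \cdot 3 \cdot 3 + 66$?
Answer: $\sqrt{-15593 + i \sqrt{9223}} \approx 0.3845 + 124.87 i$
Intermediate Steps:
$l = 750$ ($l = 76 \cdot 9 + 66 = 684 + 66 = 750$)
$\sqrt{\sqrt{-9973 + l} - 15593} = \sqrt{\sqrt{-9973 + 750} - 15593} = \sqrt{\sqrt{-9223} - 15593} = \sqrt{i \sqrt{9223} - 15593} = \sqrt{-15593 + i \sqrt{9223}}$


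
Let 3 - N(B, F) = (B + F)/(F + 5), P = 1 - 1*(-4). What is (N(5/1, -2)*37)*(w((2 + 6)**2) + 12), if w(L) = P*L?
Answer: 24568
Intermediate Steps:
P = 5 (P = 1 + 4 = 5)
N(B, F) = 3 - (B + F)/(5 + F) (N(B, F) = 3 - (B + F)/(F + 5) = 3 - (B + F)/(5 + F))
w(L) = 5*L
(N(5/1, -2)*37)*(w((2 + 6)**2) + 12) = (((15 - 5/1 + 2*(-2))/(5 - 2))*37)*(5*(2 + 6)**2 + 12) = (((15 - 5 - 4)/3)*37)*(5*8**2 + 12) = (((15 - 1*5 - 4)/3)*37)*(5*64 + 12) = (((15 - 5 - 4)/3)*37)*(320 + 12) = (((1/3)*6)*37)*332 = (2*37)*332 = 74*332 = 24568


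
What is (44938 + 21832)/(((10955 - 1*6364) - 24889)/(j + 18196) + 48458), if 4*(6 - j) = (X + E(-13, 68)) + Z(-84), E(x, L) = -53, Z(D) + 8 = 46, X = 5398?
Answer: 750327875/544533243 ≈ 1.3779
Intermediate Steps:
Z(D) = 38 (Z(D) = -8 + 46 = 38)
j = -5359/4 (j = 6 - ((5398 - 53) + 38)/4 = 6 - (5345 + 38)/4 = 6 - ¼*5383 = 6 - 5383/4 = -5359/4 ≈ -1339.8)
(44938 + 21832)/(((10955 - 1*6364) - 24889)/(j + 18196) + 48458) = (44938 + 21832)/(((10955 - 1*6364) - 24889)/(-5359/4 + 18196) + 48458) = 66770/(((10955 - 6364) - 24889)/(67425/4) + 48458) = 66770/((4591 - 24889)*(4/67425) + 48458) = 66770/(-20298*4/67425 + 48458) = 66770/(-27064/22475 + 48458) = 66770/(1089066486/22475) = 66770*(22475/1089066486) = 750327875/544533243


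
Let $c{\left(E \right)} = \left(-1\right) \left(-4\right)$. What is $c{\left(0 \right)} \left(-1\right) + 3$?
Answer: $-1$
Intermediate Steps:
$c{\left(E \right)} = 4$
$c{\left(0 \right)} \left(-1\right) + 3 = 4 \left(-1\right) + 3 = -4 + 3 = -1$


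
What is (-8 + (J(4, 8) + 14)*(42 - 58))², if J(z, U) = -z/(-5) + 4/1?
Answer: 2383936/25 ≈ 95358.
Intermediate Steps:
J(z, U) = 4 + z/5 (J(z, U) = -z*(-⅕) + 4*1 = z/5 + 4 = 4 + z/5)
(-8 + (J(4, 8) + 14)*(42 - 58))² = (-8 + ((4 + (⅕)*4) + 14)*(42 - 58))² = (-8 + ((4 + ⅘) + 14)*(-16))² = (-8 + (24/5 + 14)*(-16))² = (-8 + (94/5)*(-16))² = (-8 - 1504/5)² = (-1544/5)² = 2383936/25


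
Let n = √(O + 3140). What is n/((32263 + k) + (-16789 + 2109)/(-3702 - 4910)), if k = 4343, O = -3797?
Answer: 6459*I*√73/78816388 ≈ 0.00070018*I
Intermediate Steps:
n = 3*I*√73 (n = √(-3797 + 3140) = √(-657) = 3*I*√73 ≈ 25.632*I)
n/((32263 + k) + (-16789 + 2109)/(-3702 - 4910)) = (3*I*√73)/((32263 + 4343) + (-16789 + 2109)/(-3702 - 4910)) = (3*I*√73)/(36606 - 14680/(-8612)) = (3*I*√73)/(36606 - 14680*(-1/8612)) = (3*I*√73)/(36606 + 3670/2153) = (3*I*√73)/(78816388/2153) = (3*I*√73)*(2153/78816388) = 6459*I*√73/78816388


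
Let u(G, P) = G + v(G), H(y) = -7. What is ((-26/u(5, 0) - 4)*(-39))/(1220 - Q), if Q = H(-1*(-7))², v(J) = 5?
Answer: 1287/5855 ≈ 0.21981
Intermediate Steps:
Q = 49 (Q = (-7)² = 49)
u(G, P) = 5 + G (u(G, P) = G + 5 = 5 + G)
((-26/u(5, 0) - 4)*(-39))/(1220 - Q) = ((-26/(5 + 5) - 4)*(-39))/(1220 - 1*49) = ((-26/10 - 4)*(-39))/(1220 - 49) = ((-26*⅒ - 4)*(-39))/1171 = ((-13/5 - 4)*(-39))*(1/1171) = -33/5*(-39)*(1/1171) = (1287/5)*(1/1171) = 1287/5855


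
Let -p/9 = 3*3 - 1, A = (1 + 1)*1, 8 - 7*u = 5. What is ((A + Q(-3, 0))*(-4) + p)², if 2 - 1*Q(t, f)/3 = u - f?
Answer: 478864/49 ≈ 9772.7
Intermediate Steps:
u = 3/7 (u = 8/7 - ⅐*5 = 8/7 - 5/7 = 3/7 ≈ 0.42857)
Q(t, f) = 33/7 + 3*f (Q(t, f) = 6 - 3*(3/7 - f) = 6 + (-9/7 + 3*f) = 33/7 + 3*f)
A = 2 (A = 2*1 = 2)
p = -72 (p = -9*(3*3 - 1) = -9*(9 - 1) = -9*8 = -72)
((A + Q(-3, 0))*(-4) + p)² = ((2 + (33/7 + 3*0))*(-4) - 72)² = ((2 + (33/7 + 0))*(-4) - 72)² = ((2 + 33/7)*(-4) - 72)² = ((47/7)*(-4) - 72)² = (-188/7 - 72)² = (-692/7)² = 478864/49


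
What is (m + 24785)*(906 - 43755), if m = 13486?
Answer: -1639874079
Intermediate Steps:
(m + 24785)*(906 - 43755) = (13486 + 24785)*(906 - 43755) = 38271*(-42849) = -1639874079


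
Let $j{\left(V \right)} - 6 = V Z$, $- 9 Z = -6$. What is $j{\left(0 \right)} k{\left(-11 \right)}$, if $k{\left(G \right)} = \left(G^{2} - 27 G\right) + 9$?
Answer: $2562$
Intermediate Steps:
$Z = \frac{2}{3}$ ($Z = \left(- \frac{1}{9}\right) \left(-6\right) = \frac{2}{3} \approx 0.66667$)
$j{\left(V \right)} = 6 + \frac{2 V}{3}$ ($j{\left(V \right)} = 6 + V \frac{2}{3} = 6 + \frac{2 V}{3}$)
$k{\left(G \right)} = 9 + G^{2} - 27 G$
$j{\left(0 \right)} k{\left(-11 \right)} = \left(6 + \frac{2}{3} \cdot 0\right) \left(9 + \left(-11\right)^{2} - -297\right) = \left(6 + 0\right) \left(9 + 121 + 297\right) = 6 \cdot 427 = 2562$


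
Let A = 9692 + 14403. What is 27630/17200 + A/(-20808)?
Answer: 1003069/2236860 ≈ 0.44843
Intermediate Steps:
A = 24095
27630/17200 + A/(-20808) = 27630/17200 + 24095/(-20808) = 27630*(1/17200) + 24095*(-1/20808) = 2763/1720 - 24095/20808 = 1003069/2236860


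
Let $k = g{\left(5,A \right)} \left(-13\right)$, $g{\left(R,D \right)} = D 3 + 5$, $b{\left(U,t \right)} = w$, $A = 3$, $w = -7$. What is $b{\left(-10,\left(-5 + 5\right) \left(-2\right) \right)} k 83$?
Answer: $105742$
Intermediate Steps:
$b{\left(U,t \right)} = -7$
$g{\left(R,D \right)} = 5 + 3 D$ ($g{\left(R,D \right)} = 3 D + 5 = 5 + 3 D$)
$k = -182$ ($k = \left(5 + 3 \cdot 3\right) \left(-13\right) = \left(5 + 9\right) \left(-13\right) = 14 \left(-13\right) = -182$)
$b{\left(-10,\left(-5 + 5\right) \left(-2\right) \right)} k 83 = \left(-7\right) \left(-182\right) 83 = 1274 \cdot 83 = 105742$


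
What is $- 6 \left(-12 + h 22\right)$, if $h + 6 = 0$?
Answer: $864$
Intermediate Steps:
$h = -6$ ($h = -6 + 0 = -6$)
$- 6 \left(-12 + h 22\right) = - 6 \left(-12 - 132\right) = \left(-6\right) \left(-144\right) = 864$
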